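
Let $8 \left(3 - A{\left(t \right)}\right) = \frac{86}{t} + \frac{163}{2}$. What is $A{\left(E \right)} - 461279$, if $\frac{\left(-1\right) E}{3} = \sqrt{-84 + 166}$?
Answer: $- \frac{7380579}{16} + \frac{43 \sqrt{82}}{984} \approx -4.6129 \cdot 10^{5}$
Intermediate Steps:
$E = - 3 \sqrt{82}$ ($E = - 3 \sqrt{-84 + 166} = - 3 \sqrt{82} \approx -27.166$)
$A{\left(t \right)} = - \frac{115}{16} - \frac{43}{4 t}$ ($A{\left(t \right)} = 3 - \frac{\frac{86}{t} + \frac{163}{2}}{8} = 3 - \frac{\frac{163}{2} + \frac{86}{t}}{8} = 3 - \left(\frac{163}{16} + \frac{43}{4 t}\right) = - \frac{115}{16} - \frac{43}{4 t}$)
$A{\left(E \right)} - 461279 = \frac{-172 - 115 \left(- 3 \sqrt{82}\right)}{16 \left(- 3 \sqrt{82}\right)} - 461279 = \frac{- \frac{\sqrt{82}}{246} \left(-172 + 345 \sqrt{82}\right)}{16} - 461279 = - \frac{\sqrt{82} \left(-172 + 345 \sqrt{82}\right)}{3936} - 461279 = -461279 - \frac{\sqrt{82} \left(-172 + 345 \sqrt{82}\right)}{3936}$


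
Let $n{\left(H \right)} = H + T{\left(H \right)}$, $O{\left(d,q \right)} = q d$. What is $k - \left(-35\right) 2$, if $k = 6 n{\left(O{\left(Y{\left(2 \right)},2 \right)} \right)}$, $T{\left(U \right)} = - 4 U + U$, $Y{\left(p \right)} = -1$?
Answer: $94$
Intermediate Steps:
$O{\left(d,q \right)} = d q$
$T{\left(U \right)} = - 3 U$
$n{\left(H \right)} = - 2 H$ ($n{\left(H \right)} = H - 3 H = - 2 H$)
$k = 24$ ($k = 6 \left(- 2 \left(\left(-1\right) 2\right)\right) = 6 \left(\left(-2\right) \left(-2\right)\right) = 6 \cdot 4 = 24$)
$k - \left(-35\right) 2 = 24 - \left(-35\right) 2 = 24 - -70 = 24 + 70 = 94$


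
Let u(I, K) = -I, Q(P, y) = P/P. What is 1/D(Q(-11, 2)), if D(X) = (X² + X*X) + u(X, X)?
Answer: 1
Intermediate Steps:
Q(P, y) = 1
D(X) = -X + 2*X² (D(X) = (X² + X*X) - X = (X² + X²) - X = 2*X² - X = -X + 2*X²)
1/D(Q(-11, 2)) = 1/(1*(-1 + 2*1)) = 1/(1*(-1 + 2)) = 1/(1*1) = 1/1 = 1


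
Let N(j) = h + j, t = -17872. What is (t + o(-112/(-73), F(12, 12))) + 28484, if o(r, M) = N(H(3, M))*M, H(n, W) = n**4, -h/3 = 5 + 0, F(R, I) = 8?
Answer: 11140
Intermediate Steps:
h = -15 (h = -3*(5 + 0) = -3*5 = -15)
N(j) = -15 + j
o(r, M) = 66*M (o(r, M) = (-15 + 3**4)*M = (-15 + 81)*M = 66*M)
(t + o(-112/(-73), F(12, 12))) + 28484 = (-17872 + 66*8) + 28484 = (-17872 + 528) + 28484 = -17344 + 28484 = 11140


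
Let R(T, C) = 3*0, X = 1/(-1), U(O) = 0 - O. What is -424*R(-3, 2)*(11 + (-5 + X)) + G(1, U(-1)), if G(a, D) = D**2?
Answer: 1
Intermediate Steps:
U(O) = -O
X = -1
R(T, C) = 0
-424*R(-3, 2)*(11 + (-5 + X)) + G(1, U(-1)) = -0*(11 + (-5 - 1)) + (-1*(-1))**2 = -0*(11 - 6) + 1**2 = -0*5 + 1 = -424*0 + 1 = 0 + 1 = 1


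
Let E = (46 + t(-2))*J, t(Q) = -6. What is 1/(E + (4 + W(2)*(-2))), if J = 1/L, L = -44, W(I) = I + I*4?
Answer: -11/186 ≈ -0.059140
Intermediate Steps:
W(I) = 5*I (W(I) = I + 4*I = 5*I)
J = -1/44 (J = 1/(-44) = -1/44 ≈ -0.022727)
E = -10/11 (E = (46 - 6)*(-1/44) = 40*(-1/44) = -10/11 ≈ -0.90909)
1/(E + (4 + W(2)*(-2))) = 1/(-10/11 + (4 + (5*2)*(-2))) = 1/(-10/11 + (4 + 10*(-2))) = 1/(-10/11 + (4 - 20)) = 1/(-10/11 - 16) = 1/(-186/11) = -11/186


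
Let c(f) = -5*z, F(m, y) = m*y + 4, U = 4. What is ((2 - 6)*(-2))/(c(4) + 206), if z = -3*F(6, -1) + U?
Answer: 2/39 ≈ 0.051282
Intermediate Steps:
F(m, y) = 4 + m*y
z = 10 (z = -3*(4 + 6*(-1)) + 4 = -3*(4 - 6) + 4 = -3*(-2) + 4 = 6 + 4 = 10)
c(f) = -50 (c(f) = -5*10 = -50)
((2 - 6)*(-2))/(c(4) + 206) = ((2 - 6)*(-2))/(-50 + 206) = -4*(-2)/156 = 8*(1/156) = 2/39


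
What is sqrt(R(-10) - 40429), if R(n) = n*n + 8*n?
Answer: I*sqrt(40409) ≈ 201.02*I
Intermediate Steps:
R(n) = n**2 + 8*n
sqrt(R(-10) - 40429) = sqrt(-10*(8 - 10) - 40429) = sqrt(-10*(-2) - 40429) = sqrt(20 - 40429) = sqrt(-40409) = I*sqrt(40409)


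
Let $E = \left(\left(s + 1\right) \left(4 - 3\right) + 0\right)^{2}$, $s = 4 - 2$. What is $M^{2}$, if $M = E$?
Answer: $81$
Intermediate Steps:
$s = 2$ ($s = 4 - 2 = 2$)
$E = 9$ ($E = \left(\left(2 + 1\right) \left(4 - 3\right) + 0\right)^{2} = \left(3 \cdot 1 + 0\right)^{2} = \left(3 + 0\right)^{2} = 3^{2} = 9$)
$M = 9$
$M^{2} = 9^{2} = 81$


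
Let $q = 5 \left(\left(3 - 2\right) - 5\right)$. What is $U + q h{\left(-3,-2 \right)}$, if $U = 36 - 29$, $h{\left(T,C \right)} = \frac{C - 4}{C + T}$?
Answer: $-17$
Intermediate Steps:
$h{\left(T,C \right)} = \frac{-4 + C}{C + T}$
$U = 7$
$q = -20$ ($q = 5 \left(\left(3 - 2\right) - 5\right) = 5 \left(1 - 5\right) = 5 \left(-4\right) = -20$)
$U + q h{\left(-3,-2 \right)} = 7 - 20 \frac{-4 - 2}{-2 - 3} = 7 - 20 \frac{1}{-5} \left(-6\right) = 7 - 20 \left(\left(- \frac{1}{5}\right) \left(-6\right)\right) = 7 - 24 = -17$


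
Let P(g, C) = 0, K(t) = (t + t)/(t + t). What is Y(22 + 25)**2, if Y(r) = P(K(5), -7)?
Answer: 0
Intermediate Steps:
K(t) = 1 (K(t) = (2*t)/((2*t)) = (2*t)*(1/(2*t)) = 1)
Y(r) = 0
Y(22 + 25)**2 = 0**2 = 0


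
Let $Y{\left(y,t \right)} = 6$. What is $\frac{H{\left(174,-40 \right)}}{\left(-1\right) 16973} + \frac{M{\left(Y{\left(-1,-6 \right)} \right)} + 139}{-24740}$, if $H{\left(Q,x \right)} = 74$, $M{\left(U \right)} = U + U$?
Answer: $- \frac{4393683}{419912020} \approx -0.010463$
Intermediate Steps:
$M{\left(U \right)} = 2 U$
$\frac{H{\left(174,-40 \right)}}{\left(-1\right) 16973} + \frac{M{\left(Y{\left(-1,-6 \right)} \right)} + 139}{-24740} = \frac{74}{\left(-1\right) 16973} + \frac{2 \cdot 6 + 139}{-24740} = \frac{74}{-16973} + \left(12 + 139\right) \left(- \frac{1}{24740}\right) = 74 \left(- \frac{1}{16973}\right) + 151 \left(- \frac{1}{24740}\right) = - \frac{74}{16973} - \frac{151}{24740} = - \frac{4393683}{419912020}$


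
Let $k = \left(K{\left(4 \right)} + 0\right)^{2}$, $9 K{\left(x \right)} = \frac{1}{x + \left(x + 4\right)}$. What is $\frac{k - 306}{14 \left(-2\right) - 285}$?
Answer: $\frac{3569183}{3650832} \approx 0.97764$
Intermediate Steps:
$K{\left(x \right)} = \frac{1}{9 \left(4 + 2 x\right)}$ ($K{\left(x \right)} = \frac{1}{9 \left(x + \left(x + 4\right)\right)} = \frac{1}{9 \left(x + \left(4 + x\right)\right)} = \frac{1}{9 \left(4 + 2 x\right)}$)
$k = \frac{1}{11664}$ ($k = \left(\frac{1}{18 \left(2 + 4\right)} + 0\right)^{2} = \left(\frac{1}{18 \cdot 6} + 0\right)^{2} = \left(\frac{1}{18} \cdot \frac{1}{6} + 0\right)^{2} = \left(\frac{1}{108} + 0\right)^{2} = \left(\frac{1}{108}\right)^{2} = \frac{1}{11664} \approx 8.5734 \cdot 10^{-5}$)
$\frac{k - 306}{14 \left(-2\right) - 285} = \frac{\frac{1}{11664} - 306}{14 \left(-2\right) - 285} = - \frac{3569183}{11664 \left(-28 - 285\right)} = - \frac{3569183}{11664 \left(-313\right)} = \left(- \frac{3569183}{11664}\right) \left(- \frac{1}{313}\right) = \frac{3569183}{3650832}$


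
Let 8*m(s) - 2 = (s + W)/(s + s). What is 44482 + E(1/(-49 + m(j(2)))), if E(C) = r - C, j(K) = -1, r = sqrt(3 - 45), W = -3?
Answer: 4314756/97 + I*sqrt(42) ≈ 44482.0 + 6.4807*I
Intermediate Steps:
r = I*sqrt(42) (r = sqrt(-42) = I*sqrt(42) ≈ 6.4807*I)
m(s) = 1/4 + (-3 + s)/(16*s) (m(s) = 1/4 + ((s - 3)/(s + s))/8 = 1/4 + ((-3 + s)/((2*s)))/8 = 1/4 + ((-3 + s)*(1/(2*s)))/8 = 1/4 + ((-3 + s)/(2*s))/8 = 1/4 + (-3 + s)/(16*s))
E(C) = -C + I*sqrt(42) (E(C) = I*sqrt(42) - C = -C + I*sqrt(42))
44482 + E(1/(-49 + m(j(2)))) = 44482 + (-1/(-49 + (1/16)*(-3 + 5*(-1))/(-1)) + I*sqrt(42)) = 44482 + (-1/(-49 + (1/16)*(-1)*(-3 - 5)) + I*sqrt(42)) = 44482 + (-1/(-49 + (1/16)*(-1)*(-8)) + I*sqrt(42)) = 44482 + (-1/(-49 + 1/2) + I*sqrt(42)) = 44482 + (-1/(-97/2) + I*sqrt(42)) = 44482 + (-1*(-2/97) + I*sqrt(42)) = 44482 + (2/97 + I*sqrt(42)) = 4314756/97 + I*sqrt(42)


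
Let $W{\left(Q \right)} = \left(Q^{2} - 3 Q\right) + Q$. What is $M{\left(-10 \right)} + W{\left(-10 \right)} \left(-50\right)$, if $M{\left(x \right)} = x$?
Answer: $-6010$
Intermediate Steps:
$W{\left(Q \right)} = Q^{2} - 2 Q$
$M{\left(-10 \right)} + W{\left(-10 \right)} \left(-50\right) = -10 + - 10 \left(-2 - 10\right) \left(-50\right) = -10 + \left(-10\right) \left(-12\right) \left(-50\right) = -10 + 120 \left(-50\right) = -10 - 6000 = -6010$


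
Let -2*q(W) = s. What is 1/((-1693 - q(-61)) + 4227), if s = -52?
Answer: 1/2508 ≈ 0.00039872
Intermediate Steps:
q(W) = 26 (q(W) = -½*(-52) = 26)
1/((-1693 - q(-61)) + 4227) = 1/((-1693 - 1*26) + 4227) = 1/((-1693 - 26) + 4227) = 1/(-1719 + 4227) = 1/2508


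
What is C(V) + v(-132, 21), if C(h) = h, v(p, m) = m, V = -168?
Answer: -147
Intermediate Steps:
C(V) + v(-132, 21) = -168 + 21 = -147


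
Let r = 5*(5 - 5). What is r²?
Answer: 0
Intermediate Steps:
r = 0 (r = 5*0 = 0)
r² = 0² = 0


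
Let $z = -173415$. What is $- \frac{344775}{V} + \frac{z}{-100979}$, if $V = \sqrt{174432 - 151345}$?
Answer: $\frac{173415}{100979} - \frac{344775 \sqrt{23087}}{23087} \approx -2267.4$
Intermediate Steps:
$V = \sqrt{23087} \approx 151.94$
$- \frac{344775}{V} + \frac{z}{-100979} = - \frac{344775}{\sqrt{23087}} - \frac{173415}{-100979} = - 344775 \frac{\sqrt{23087}}{23087} - - \frac{173415}{100979} = - \frac{344775 \sqrt{23087}}{23087} + \frac{173415}{100979} = \frac{173415}{100979} - \frac{344775 \sqrt{23087}}{23087}$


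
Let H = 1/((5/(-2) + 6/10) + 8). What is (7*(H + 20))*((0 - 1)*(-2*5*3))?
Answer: 258300/61 ≈ 4234.4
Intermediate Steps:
H = 10/61 (H = 1/((5*(-½) + 6*(⅒)) + 8) = 1/((-5/2 + ⅗) + 8) = 1/(-19/10 + 8) = 1/(61/10) = 10/61 ≈ 0.16393)
(7*(H + 20))*((0 - 1)*(-2*5*3)) = (7*(10/61 + 20))*((0 - 1)*(-2*5*3)) = (7*(1230/61))*(-(-10)*3) = 8610*(-1*(-30))/61 = (8610/61)*30 = 258300/61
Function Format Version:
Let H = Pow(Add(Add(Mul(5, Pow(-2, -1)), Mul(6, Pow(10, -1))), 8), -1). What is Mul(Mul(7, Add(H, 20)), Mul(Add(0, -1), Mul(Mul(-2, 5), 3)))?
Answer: Rational(258300, 61) ≈ 4234.4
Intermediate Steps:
H = Rational(10, 61) (H = Pow(Add(Add(Mul(5, Rational(-1, 2)), Mul(6, Rational(1, 10))), 8), -1) = Pow(Add(Add(Rational(-5, 2), Rational(3, 5)), 8), -1) = Pow(Add(Rational(-19, 10), 8), -1) = Pow(Rational(61, 10), -1) = Rational(10, 61) ≈ 0.16393)
Mul(Mul(7, Add(H, 20)), Mul(Add(0, -1), Mul(Mul(-2, 5), 3))) = Mul(Mul(7, Add(Rational(10, 61), 20)), Mul(Add(0, -1), Mul(Mul(-2, 5), 3))) = Mul(Mul(7, Rational(1230, 61)), Mul(-1, Mul(-10, 3))) = Mul(Rational(8610, 61), Mul(-1, -30)) = Mul(Rational(8610, 61), 30) = Rational(258300, 61)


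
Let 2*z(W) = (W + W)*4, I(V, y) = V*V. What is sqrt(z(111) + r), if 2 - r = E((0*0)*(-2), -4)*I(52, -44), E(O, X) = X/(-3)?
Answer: I*sqrt(28434)/3 ≈ 56.208*I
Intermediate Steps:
E(O, X) = -X/3 (E(O, X) = X*(-1/3) = -X/3)
I(V, y) = V**2
z(W) = 4*W (z(W) = ((W + W)*4)/2 = ((2*W)*4)/2 = (8*W)/2 = 4*W)
r = -10810/3 (r = 2 - (-1/3*(-4))*52**2 = 2 - 4*2704/3 = 2 - 1*10816/3 = 2 - 10816/3 = -10810/3 ≈ -3603.3)
sqrt(z(111) + r) = sqrt(4*111 - 10810/3) = sqrt(444 - 10810/3) = sqrt(-9478/3) = I*sqrt(28434)/3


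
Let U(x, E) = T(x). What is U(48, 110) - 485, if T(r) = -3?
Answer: -488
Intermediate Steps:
U(x, E) = -3
U(48, 110) - 485 = -3 - 485 = -488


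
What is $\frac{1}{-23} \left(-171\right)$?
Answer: $\frac{171}{23} \approx 7.4348$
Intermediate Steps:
$\frac{1}{-23} \left(-171\right) = \left(- \frac{1}{23}\right) \left(-171\right) = \frac{171}{23}$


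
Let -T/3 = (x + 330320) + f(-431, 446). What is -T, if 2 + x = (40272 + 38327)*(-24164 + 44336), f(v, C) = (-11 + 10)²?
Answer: 4757488041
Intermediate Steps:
f(v, C) = 1 (f(v, C) = (-1)² = 1)
x = 1585499026 (x = -2 + (40272 + 38327)*(-24164 + 44336) = -2 + 78599*20172 = -2 + 1585499028 = 1585499026)
T = -4757488041 (T = -3*((1585499026 + 330320) + 1) = -3*(1585829346 + 1) = -3*1585829347 = -4757488041)
-T = -1*(-4757488041) = 4757488041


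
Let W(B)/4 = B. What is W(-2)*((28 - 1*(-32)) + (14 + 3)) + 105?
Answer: -511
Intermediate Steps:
W(B) = 4*B
W(-2)*((28 - 1*(-32)) + (14 + 3)) + 105 = (4*(-2))*((28 - 1*(-32)) + (14 + 3)) + 105 = -8*((28 + 32) + 17) + 105 = -8*(60 + 17) + 105 = -8*77 + 105 = -616 + 105 = -511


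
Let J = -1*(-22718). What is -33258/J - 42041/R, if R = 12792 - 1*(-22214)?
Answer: -1059658493/397633154 ≈ -2.6649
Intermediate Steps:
R = 35006 (R = 12792 + 22214 = 35006)
J = 22718
-33258/J - 42041/R = -33258/22718 - 42041/35006 = -33258*1/22718 - 42041*1/35006 = -16629/11359 - 42041/35006 = -1059658493/397633154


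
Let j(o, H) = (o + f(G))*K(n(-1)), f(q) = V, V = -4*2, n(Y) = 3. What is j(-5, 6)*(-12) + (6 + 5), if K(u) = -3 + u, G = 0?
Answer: 11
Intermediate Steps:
V = -8
f(q) = -8
j(o, H) = 0 (j(o, H) = (o - 8)*(-3 + 3) = (-8 + o)*0 = 0)
j(-5, 6)*(-12) + (6 + 5) = 0*(-12) + (6 + 5) = 0 + 11 = 11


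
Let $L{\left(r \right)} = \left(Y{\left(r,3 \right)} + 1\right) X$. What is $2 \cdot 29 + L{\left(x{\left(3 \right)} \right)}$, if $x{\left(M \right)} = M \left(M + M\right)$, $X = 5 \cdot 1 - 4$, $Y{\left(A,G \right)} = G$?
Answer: $62$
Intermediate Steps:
$X = 1$ ($X = 5 - 4 = 1$)
$x{\left(M \right)} = 2 M^{2}$ ($x{\left(M \right)} = M 2 M = 2 M^{2}$)
$L{\left(r \right)} = 4$ ($L{\left(r \right)} = \left(3 + 1\right) 1 = 4 \cdot 1 = 4$)
$2 \cdot 29 + L{\left(x{\left(3 \right)} \right)} = 2 \cdot 29 + 4 = 58 + 4 = 62$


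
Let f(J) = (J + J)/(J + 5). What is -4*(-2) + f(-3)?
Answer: 5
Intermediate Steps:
f(J) = 2*J/(5 + J) (f(J) = (2*J)/(5 + J) = 2*J/(5 + J))
-4*(-2) + f(-3) = -4*(-2) + 2*(-3)/(5 - 3) = 8 + 2*(-3)/2 = 8 + 2*(-3)*(½) = 8 - 3 = 5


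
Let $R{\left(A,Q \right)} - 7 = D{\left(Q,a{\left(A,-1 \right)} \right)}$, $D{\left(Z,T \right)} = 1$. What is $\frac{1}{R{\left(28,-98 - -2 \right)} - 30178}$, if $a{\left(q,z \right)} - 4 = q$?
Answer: $- \frac{1}{30170} \approx -3.3146 \cdot 10^{-5}$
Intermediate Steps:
$a{\left(q,z \right)} = 4 + q$
$R{\left(A,Q \right)} = 8$ ($R{\left(A,Q \right)} = 7 + 1 = 8$)
$\frac{1}{R{\left(28,-98 - -2 \right)} - 30178} = \frac{1}{8 - 30178} = \frac{1}{-30170} = - \frac{1}{30170}$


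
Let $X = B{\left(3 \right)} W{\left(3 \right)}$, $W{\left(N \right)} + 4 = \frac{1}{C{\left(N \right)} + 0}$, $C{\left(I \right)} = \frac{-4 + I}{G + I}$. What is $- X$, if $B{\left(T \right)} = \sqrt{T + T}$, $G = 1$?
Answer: $8 \sqrt{6} \approx 19.596$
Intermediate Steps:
$B{\left(T \right)} = \sqrt{2} \sqrt{T}$ ($B{\left(T \right)} = \sqrt{2 T} = \sqrt{2} \sqrt{T}$)
$C{\left(I \right)} = \frac{-4 + I}{1 + I}$
$W{\left(N \right)} = -4 + \frac{1 + N}{-4 + N}$ ($W{\left(N \right)} = -4 + \frac{1}{\frac{-4 + N}{1 + N} + 0} = -4 + \frac{1}{\frac{1}{1 + N} \left(-4 + N\right)} = -4 + \frac{1 + N}{-4 + N}$)
$X = - 8 \sqrt{6}$ ($X = \sqrt{2} \sqrt{3} \frac{17 - 9}{-4 + 3} = \sqrt{6} \frac{17 - 9}{-1} = \sqrt{6} \left(\left(-1\right) 8\right) = \sqrt{6} \left(-8\right) = - 8 \sqrt{6} \approx -19.596$)
$- X = - \left(-8\right) \sqrt{6} = 8 \sqrt{6}$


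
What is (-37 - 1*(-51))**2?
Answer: 196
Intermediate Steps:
(-37 - 1*(-51))**2 = (-37 + 51)**2 = 14**2 = 196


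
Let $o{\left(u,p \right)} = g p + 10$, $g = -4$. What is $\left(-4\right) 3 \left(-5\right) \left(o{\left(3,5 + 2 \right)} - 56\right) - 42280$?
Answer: $-46720$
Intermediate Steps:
$o{\left(u,p \right)} = 10 - 4 p$ ($o{\left(u,p \right)} = - 4 p + 10 = 10 - 4 p$)
$\left(-4\right) 3 \left(-5\right) \left(o{\left(3,5 + 2 \right)} - 56\right) - 42280 = \left(-4\right) 3 \left(-5\right) \left(\left(10 - 4 \left(5 + 2\right)\right) - 56\right) - 42280 = \left(-12\right) \left(-5\right) \left(\left(10 - 28\right) - 56\right) - 42280 = 60 \left(\left(10 - 28\right) - 56\right) - 42280 = 60 \left(-18 - 56\right) - 42280 = 60 \left(-74\right) - 42280 = -4440 - 42280 = -46720$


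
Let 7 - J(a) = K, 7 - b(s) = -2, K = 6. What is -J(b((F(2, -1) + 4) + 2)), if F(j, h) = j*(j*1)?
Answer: -1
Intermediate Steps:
F(j, h) = j² (F(j, h) = j*j = j²)
b(s) = 9 (b(s) = 7 - 1*(-2) = 7 + 2 = 9)
J(a) = 1 (J(a) = 7 - 1*6 = 7 - 6 = 1)
-J(b((F(2, -1) + 4) + 2)) = -1*1 = -1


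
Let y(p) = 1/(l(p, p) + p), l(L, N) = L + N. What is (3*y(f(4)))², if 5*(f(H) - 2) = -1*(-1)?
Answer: 25/121 ≈ 0.20661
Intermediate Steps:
f(H) = 11/5 (f(H) = 2 + (-1*(-1))/5 = 2 + (⅕)*1 = 2 + ⅕ = 11/5)
y(p) = 1/(3*p) (y(p) = 1/((p + p) + p) = 1/(2*p + p) = 1/(3*p))
(3*y(f(4)))² = (3*(1/(3*(11/5))))² = (3*((⅓)*(5/11)))² = (3*(5/33))² = (5/11)² = 25/121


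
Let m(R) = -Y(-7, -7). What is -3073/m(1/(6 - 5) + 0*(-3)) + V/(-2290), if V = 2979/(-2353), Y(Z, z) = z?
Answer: -2365491451/5388370 ≈ -439.00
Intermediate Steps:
V = -2979/2353 (V = 2979*(-1/2353) = -2979/2353 ≈ -1.2660)
m(R) = 7 (m(R) = -1*(-7) = 7)
-3073/m(1/(6 - 5) + 0*(-3)) + V/(-2290) = -3073/7 - 2979/2353/(-2290) = -3073*⅐ - 2979/2353*(-1/2290) = -439 + 2979/5388370 = -2365491451/5388370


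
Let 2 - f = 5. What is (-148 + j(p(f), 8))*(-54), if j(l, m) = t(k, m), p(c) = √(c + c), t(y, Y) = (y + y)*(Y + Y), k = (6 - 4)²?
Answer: 1080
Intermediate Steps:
f = -3 (f = 2 - 1*5 = 2 - 5 = -3)
k = 4 (k = 2² = 4)
t(y, Y) = 4*Y*y (t(y, Y) = (2*y)*(2*Y) = 4*Y*y)
p(c) = √2*√c (p(c) = √(2*c) = √2*√c)
j(l, m) = 16*m (j(l, m) = 4*m*4 = 16*m)
(-148 + j(p(f), 8))*(-54) = (-148 + 16*8)*(-54) = (-148 + 128)*(-54) = -20*(-54) = 1080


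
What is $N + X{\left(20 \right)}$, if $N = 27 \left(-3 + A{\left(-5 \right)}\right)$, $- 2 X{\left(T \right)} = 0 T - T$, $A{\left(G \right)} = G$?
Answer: $-206$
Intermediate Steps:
$X{\left(T \right)} = \frac{T}{2}$ ($X{\left(T \right)} = - \frac{0 T - T}{2} = - \frac{0 - T}{2} = - \frac{\left(-1\right) T}{2} = \frac{T}{2}$)
$N = -216$ ($N = 27 \left(-3 - 5\right) = 27 \left(-8\right) = -216$)
$N + X{\left(20 \right)} = -216 + \frac{1}{2} \cdot 20 = -216 + 10 = -206$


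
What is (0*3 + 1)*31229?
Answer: 31229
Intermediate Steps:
(0*3 + 1)*31229 = (0 + 1)*31229 = 1*31229 = 31229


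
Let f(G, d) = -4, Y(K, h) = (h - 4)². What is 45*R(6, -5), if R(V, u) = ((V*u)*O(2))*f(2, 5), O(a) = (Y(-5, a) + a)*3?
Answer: 97200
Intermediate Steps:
Y(K, h) = (-4 + h)²
O(a) = 3*a + 3*(-4 + a)² (O(a) = ((-4 + a)² + a)*3 = (a + (-4 + a)²)*3 = 3*a + 3*(-4 + a)²)
R(V, u) = -72*V*u (R(V, u) = ((V*u)*(3*2 + 3*(-4 + 2)²))*(-4) = ((V*u)*(6 + 3*(-2)²))*(-4) = ((V*u)*(6 + 3*4))*(-4) = ((V*u)*(6 + 12))*(-4) = ((V*u)*18)*(-4) = (18*V*u)*(-4) = -72*V*u)
45*R(6, -5) = 45*(-72*6*(-5)) = 45*2160 = 97200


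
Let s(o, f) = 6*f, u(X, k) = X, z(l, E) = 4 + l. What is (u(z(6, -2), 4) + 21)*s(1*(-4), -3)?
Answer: -558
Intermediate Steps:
(u(z(6, -2), 4) + 21)*s(1*(-4), -3) = ((4 + 6) + 21)*(6*(-3)) = (10 + 21)*(-18) = 31*(-18) = -558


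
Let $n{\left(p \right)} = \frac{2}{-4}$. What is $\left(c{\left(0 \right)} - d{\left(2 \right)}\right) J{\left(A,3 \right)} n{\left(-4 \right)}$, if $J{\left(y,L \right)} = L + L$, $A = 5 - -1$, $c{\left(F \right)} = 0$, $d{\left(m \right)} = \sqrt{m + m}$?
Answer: $6$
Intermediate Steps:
$d{\left(m \right)} = \sqrt{2} \sqrt{m}$ ($d{\left(m \right)} = \sqrt{2 m} = \sqrt{2} \sqrt{m}$)
$n{\left(p \right)} = - \frac{1}{2}$ ($n{\left(p \right)} = 2 \left(- \frac{1}{4}\right) = - \frac{1}{2}$)
$A = 6$ ($A = 5 + 1 = 6$)
$J{\left(y,L \right)} = 2 L$
$\left(c{\left(0 \right)} - d{\left(2 \right)}\right) J{\left(A,3 \right)} n{\left(-4 \right)} = \left(0 - \sqrt{2} \sqrt{2}\right) 2 \cdot 3 \left(- \frac{1}{2}\right) = \left(0 - 2\right) 6 \left(- \frac{1}{2}\right) = \left(-2\right) 6 \left(- \frac{1}{2}\right) = \left(-12\right) \left(- \frac{1}{2}\right) = 6$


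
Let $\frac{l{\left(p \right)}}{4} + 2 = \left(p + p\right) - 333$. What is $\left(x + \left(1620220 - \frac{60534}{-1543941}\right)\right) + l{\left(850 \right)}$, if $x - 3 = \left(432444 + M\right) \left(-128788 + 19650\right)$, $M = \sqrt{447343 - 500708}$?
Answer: $- \frac{2698720096479545}{57183} - 109138 i \sqrt{53365} \approx -4.7194 \cdot 10^{10} - 2.5212 \cdot 10^{7} i$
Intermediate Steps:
$M = i \sqrt{53365}$ ($M = \sqrt{-53365} = i \sqrt{53365} \approx 231.01 i$)
$x = -47196073269 - 109138 i \sqrt{53365}$ ($x = 3 + \left(432444 + i \sqrt{53365}\right) \left(-128788 + 19650\right) = 3 + \left(432444 + i \sqrt{53365}\right) \left(-109138\right) = 3 - \left(47196073272 + 109138 i \sqrt{53365}\right) = -47196073269 - 109138 i \sqrt{53365} \approx -4.7196 \cdot 10^{10} - 2.5212 \cdot 10^{7} i$)
$l{\left(p \right)} = -1340 + 8 p$ ($l{\left(p \right)} = -8 + 4 \left(\left(p + p\right) - 333\right) = -8 + 4 \left(2 p - 333\right) = -8 + 4 \left(-333 + 2 p\right) = -8 + \left(-1332 + 8 p\right) = -1340 + 8 p$)
$\left(x + \left(1620220 - \frac{60534}{-1543941}\right)\right) + l{\left(850 \right)} = \left(\left(-47196073269 - 109138 i \sqrt{53365}\right) + \left(1620220 - \frac{60534}{-1543941}\right)\right) + \left(-1340 + 8 \cdot 850\right) = \left(\left(-47196073269 - 109138 i \sqrt{53365}\right) + \left(1620220 - 60534 \left(- \frac{1}{1543941}\right)\right)\right) + \left(-1340 + 6800\right) = \left(\left(-47196073269 - 109138 i \sqrt{53365}\right) + \left(1620220 - - \frac{2242}{57183}\right)\right) + 5460 = \left(\left(-47196073269 - 109138 i \sqrt{53365}\right) + \left(1620220 + \frac{2242}{57183}\right)\right) + 5460 = \left(\left(-47196073269 - 109138 i \sqrt{53365}\right) + \frac{92649042502}{57183}\right) + 5460 = \left(- \frac{2698720408698725}{57183} - 109138 i \sqrt{53365}\right) + 5460 = - \frac{2698720096479545}{57183} - 109138 i \sqrt{53365}$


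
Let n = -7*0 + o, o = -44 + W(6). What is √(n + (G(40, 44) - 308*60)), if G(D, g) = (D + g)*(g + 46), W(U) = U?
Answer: I*√10958 ≈ 104.68*I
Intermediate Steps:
G(D, g) = (46 + g)*(D + g) (G(D, g) = (D + g)*(46 + g) = (46 + g)*(D + g))
o = -38 (o = -44 + 6 = -38)
n = -38 (n = -7*0 - 38 = 0 - 38 = -38)
√(n + (G(40, 44) - 308*60)) = √(-38 + ((44² + 46*40 + 46*44 + 40*44) - 308*60)) = √(-38 + ((1936 + 1840 + 2024 + 1760) - 1*18480)) = √(-38 + (7560 - 18480)) = √(-38 - 10920) = √(-10958) = I*√10958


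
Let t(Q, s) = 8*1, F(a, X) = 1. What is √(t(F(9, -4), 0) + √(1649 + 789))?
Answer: √(8 + √2438) ≈ 7.5747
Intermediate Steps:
t(Q, s) = 8
√(t(F(9, -4), 0) + √(1649 + 789)) = √(8 + √(1649 + 789)) = √(8 + √2438)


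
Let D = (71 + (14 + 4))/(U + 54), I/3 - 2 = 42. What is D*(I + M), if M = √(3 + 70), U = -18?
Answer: 979/3 + 89*√73/36 ≈ 347.46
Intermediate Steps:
I = 132 (I = 6 + 3*42 = 6 + 126 = 132)
D = 89/36 (D = (71 + (14 + 4))/(-18 + 54) = (71 + 18)/36 = 89*(1/36) = 89/36 ≈ 2.4722)
M = √73 ≈ 8.5440
D*(I + M) = 89*(132 + √73)/36 = 979/3 + 89*√73/36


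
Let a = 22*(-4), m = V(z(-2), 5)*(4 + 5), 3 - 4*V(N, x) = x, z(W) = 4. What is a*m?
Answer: 396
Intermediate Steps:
V(N, x) = 3/4 - x/4
m = -9/2 (m = (3/4 - 1/4*5)*(4 + 5) = (3/4 - 5/4)*9 = -1/2*9 = -9/2 ≈ -4.5000)
a = -88
a*m = -88*(-9/2) = 396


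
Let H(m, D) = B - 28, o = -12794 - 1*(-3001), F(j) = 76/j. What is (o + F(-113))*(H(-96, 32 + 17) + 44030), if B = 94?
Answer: -48800381760/113 ≈ -4.3186e+8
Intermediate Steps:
o = -9793 (o = -12794 + 3001 = -9793)
H(m, D) = 66 (H(m, D) = 94 - 28 = 66)
(o + F(-113))*(H(-96, 32 + 17) + 44030) = (-9793 + 76/(-113))*(66 + 44030) = (-9793 + 76*(-1/113))*44096 = (-9793 - 76/113)*44096 = -1106685/113*44096 = -48800381760/113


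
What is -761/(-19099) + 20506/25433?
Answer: 410998607/485744867 ≈ 0.84612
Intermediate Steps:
-761/(-19099) + 20506/25433 = -761*(-1/19099) + 20506*(1/25433) = 761/19099 + 20506/25433 = 410998607/485744867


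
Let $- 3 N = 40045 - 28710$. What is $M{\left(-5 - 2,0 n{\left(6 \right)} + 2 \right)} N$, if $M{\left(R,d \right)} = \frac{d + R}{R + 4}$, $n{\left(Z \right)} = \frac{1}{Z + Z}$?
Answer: $- \frac{56675}{9} \approx -6297.2$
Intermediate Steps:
$n{\left(Z \right)} = \frac{1}{2 Z}$
$N = - \frac{11335}{3}$ ($N = - \frac{40045 - 28710}{3} = \left(- \frac{1}{3}\right) 11335 = - \frac{11335}{3} \approx -3778.3$)
$M{\left(R,d \right)} = \frac{R + d}{4 + R}$
$M{\left(-5 - 2,0 n{\left(6 \right)} + 2 \right)} N = \frac{\left(-5 - 2\right) + \left(0 \frac{1}{2 \cdot 6} + 2\right)}{4 - 7} \left(- \frac{11335}{3}\right) = \frac{\left(-5 - 2\right) + \left(0 \cdot \frac{1}{2} \cdot \frac{1}{6} + 2\right)}{4 - 7} \left(- \frac{11335}{3}\right) = \frac{-7 + \left(0 \cdot \frac{1}{12} + 2\right)}{4 - 7} \left(- \frac{11335}{3}\right) = \frac{-7 + \left(0 + 2\right)}{-3} \left(- \frac{11335}{3}\right) = - \frac{-7 + 2}{3} \left(- \frac{11335}{3}\right) = \left(- \frac{1}{3}\right) \left(-5\right) \left(- \frac{11335}{3}\right) = \frac{5}{3} \left(- \frac{11335}{3}\right) = - \frac{56675}{9}$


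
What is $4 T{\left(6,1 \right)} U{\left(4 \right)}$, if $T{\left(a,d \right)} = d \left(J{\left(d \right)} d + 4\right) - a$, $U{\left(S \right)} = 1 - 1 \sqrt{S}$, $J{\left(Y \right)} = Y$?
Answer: $4$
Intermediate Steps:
$U{\left(S \right)} = 1 - \sqrt{S}$
$T{\left(a,d \right)} = - a + d \left(4 + d^{2}\right)$ ($T{\left(a,d \right)} = d \left(d d + 4\right) - a = d \left(d^{2} + 4\right) - a = d \left(4 + d^{2}\right) - a = - a + d \left(4 + d^{2}\right)$)
$4 T{\left(6,1 \right)} U{\left(4 \right)} = 4 \left(1^{3} - 6 + 4 \cdot 1\right) \left(1 - \sqrt{4}\right) = 4 \left(1 - 6 + 4\right) \left(1 - 2\right) = 4 \left(-1\right) \left(1 - 2\right) = \left(-4\right) \left(-1\right) = 4$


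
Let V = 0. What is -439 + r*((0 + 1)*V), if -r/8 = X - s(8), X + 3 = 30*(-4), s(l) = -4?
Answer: -439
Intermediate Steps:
X = -123 (X = -3 + 30*(-4) = -3 - 120 = -123)
r = 952 (r = -8*(-123 - 1*(-4)) = -8*(-123 + 4) = -8*(-119) = 952)
-439 + r*((0 + 1)*V) = -439 + 952*((0 + 1)*0) = -439 + 952*(1*0) = -439 + 952*0 = -439 + 0 = -439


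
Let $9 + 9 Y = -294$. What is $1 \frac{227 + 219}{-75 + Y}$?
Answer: $- \frac{669}{163} \approx -4.1043$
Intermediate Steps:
$Y = - \frac{101}{3}$ ($Y = -1 + \frac{1}{9} \left(-294\right) = -1 - \frac{98}{3} = - \frac{101}{3} \approx -33.667$)
$1 \frac{227 + 219}{-75 + Y} = 1 \frac{227 + 219}{-75 - \frac{101}{3}} = 1 \frac{446}{- \frac{326}{3}} = 1 \cdot 446 \left(- \frac{3}{326}\right) = 1 \left(- \frac{669}{163}\right) = - \frac{669}{163}$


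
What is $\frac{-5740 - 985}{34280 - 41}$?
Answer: $- \frac{6725}{34239} \approx -0.19641$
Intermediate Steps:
$\frac{-5740 - 985}{34280 - 41} = - \frac{6725}{34239}$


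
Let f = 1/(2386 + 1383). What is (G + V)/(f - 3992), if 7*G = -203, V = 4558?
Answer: -17069801/15045847 ≈ -1.1345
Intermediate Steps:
f = 1/3769 ≈ 0.00026532
G = -29 (G = (⅐)*(-203) = -29)
(G + V)/(f - 3992) = (-29 + 4558)/(1/3769 - 3992) = 4529/(-15045847/3769) = 4529*(-3769/15045847) = -17069801/15045847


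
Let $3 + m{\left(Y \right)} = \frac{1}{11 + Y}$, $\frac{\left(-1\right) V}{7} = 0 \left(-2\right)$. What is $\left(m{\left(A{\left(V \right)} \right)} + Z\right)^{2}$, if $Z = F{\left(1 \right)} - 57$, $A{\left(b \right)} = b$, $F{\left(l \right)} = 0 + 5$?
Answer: $\frac{364816}{121} \approx 3015.0$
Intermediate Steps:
$V = 0$ ($V = - 7 \cdot 0 \left(-2\right) = \left(-7\right) 0 = 0$)
$F{\left(l \right)} = 5$
$m{\left(Y \right)} = -3 + \frac{1}{11 + Y}$
$Z = -52$ ($Z = 5 - 57 = -52$)
$\left(m{\left(A{\left(V \right)} \right)} + Z\right)^{2} = \left(\frac{-32 - 0}{11 + 0} - 52\right)^{2} = \left(\frac{-32 + 0}{11} - 52\right)^{2} = \left(\frac{1}{11} \left(-32\right) - 52\right)^{2} = \left(- \frac{32}{11} - 52\right)^{2} = \left(- \frac{604}{11}\right)^{2} = \frac{364816}{121}$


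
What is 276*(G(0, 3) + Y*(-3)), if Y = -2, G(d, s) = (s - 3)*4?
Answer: 1656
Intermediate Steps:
G(d, s) = -12 + 4*s (G(d, s) = (-3 + s)*4 = -12 + 4*s)
276*(G(0, 3) + Y*(-3)) = 276*((-12 + 4*3) - 2*(-3)) = 276*((-12 + 12) + 6) = 276*(0 + 6) = 276*6 = 1656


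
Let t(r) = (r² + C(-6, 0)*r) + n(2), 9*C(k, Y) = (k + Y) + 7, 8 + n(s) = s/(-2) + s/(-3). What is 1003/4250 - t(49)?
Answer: -5392219/2250 ≈ -2396.5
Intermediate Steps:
n(s) = -8 - 5*s/6 (n(s) = -8 + (s/(-2) + s/(-3)) = -8 + (s*(-½) + s*(-⅓)) = -8 + (-s/2 - s/3) = -8 - 5*s/6)
C(k, Y) = 7/9 + Y/9 + k/9 (C(k, Y) = ((k + Y) + 7)/9 = ((Y + k) + 7)/9 = (7 + Y + k)/9 = 7/9 + Y/9 + k/9)
t(r) = -29/3 + r² + r/9 (t(r) = (r² + (7/9 + (⅑)*0 + (⅑)*(-6))*r) + (-8 - ⅚*2) = (r² + (7/9 + 0 - ⅔)*r) + (-8 - 5/3) = (r² + r/9) - 29/3 = -29/3 + r² + r/9)
1003/4250 - t(49) = 1003/4250 - (-29/3 + 49² + (⅑)*49) = 1003*(1/4250) - (-29/3 + 2401 + 49/9) = 59/250 - 1*21571/9 = 59/250 - 21571/9 = -5392219/2250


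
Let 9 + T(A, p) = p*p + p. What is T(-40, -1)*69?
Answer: -621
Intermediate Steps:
T(A, p) = -9 + p + p² (T(A, p) = -9 + (p*p + p) = -9 + (p² + p) = -9 + (p + p²) = -9 + p + p²)
T(-40, -1)*69 = (-9 - 1 + (-1)²)*69 = (-9 - 1 + 1)*69 = -9*69 = -621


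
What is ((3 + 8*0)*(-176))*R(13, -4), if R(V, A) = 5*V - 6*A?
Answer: -46992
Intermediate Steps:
R(V, A) = -6*A + 5*V
((3 + 8*0)*(-176))*R(13, -4) = ((3 + 8*0)*(-176))*(-6*(-4) + 5*13) = ((3 + 0)*(-176))*(24 + 65) = (3*(-176))*89 = -528*89 = -46992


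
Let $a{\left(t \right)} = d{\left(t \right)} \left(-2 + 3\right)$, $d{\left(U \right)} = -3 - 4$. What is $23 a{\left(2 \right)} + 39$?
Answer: $-122$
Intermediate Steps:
$d{\left(U \right)} = -7$ ($d{\left(U \right)} = -3 - 4 = -7$)
$a{\left(t \right)} = -7$ ($a{\left(t \right)} = - 7 \left(-2 + 3\right) = \left(-7\right) 1 = -7$)
$23 a{\left(2 \right)} + 39 = 23 \left(-7\right) + 39 = -161 + 39 = -122$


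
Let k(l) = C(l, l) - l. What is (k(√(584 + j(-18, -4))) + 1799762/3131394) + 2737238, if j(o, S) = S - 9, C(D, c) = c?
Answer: 4285686224767/1565697 ≈ 2.7372e+6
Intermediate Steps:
j(o, S) = -9 + S
k(l) = 0 (k(l) = l - l = 0)
(k(√(584 + j(-18, -4))) + 1799762/3131394) + 2737238 = (0 + 1799762/3131394) + 2737238 = (0 + 1799762*(1/3131394)) + 2737238 = (0 + 899881/1565697) + 2737238 = 899881/1565697 + 2737238 = 4285686224767/1565697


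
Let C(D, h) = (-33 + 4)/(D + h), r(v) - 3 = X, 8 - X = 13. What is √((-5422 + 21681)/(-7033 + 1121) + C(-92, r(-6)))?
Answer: I*√47129138234/138932 ≈ 1.5626*I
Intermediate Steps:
X = -5 (X = 8 - 1*13 = 8 - 13 = -5)
r(v) = -2 (r(v) = 3 - 5 = -2)
C(D, h) = -29/(D + h)
√((-5422 + 21681)/(-7033 + 1121) + C(-92, r(-6))) = √((-5422 + 21681)/(-7033 + 1121) - 29/(-92 - 2)) = √(16259/(-5912) - 29/(-94)) = √(16259*(-1/5912) - 29*(-1/94)) = √(-16259/5912 + 29/94) = √(-678449/277864) = I*√47129138234/138932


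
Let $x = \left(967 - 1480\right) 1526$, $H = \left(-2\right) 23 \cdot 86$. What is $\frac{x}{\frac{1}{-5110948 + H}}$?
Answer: $4004141217552$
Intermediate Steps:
$H = -3956$ ($H = \left(-46\right) 86 = -3956$)
$x = -782838$ ($x = \left(-513\right) 1526 = -782838$)
$\frac{x}{\frac{1}{-5110948 + H}} = - \frac{782838}{\frac{1}{-5110948 - 3956}} = - \frac{782838}{\frac{1}{-5114904}} = - \frac{782838}{- \frac{1}{5114904}} = \left(-782838\right) \left(-5114904\right) = 4004141217552$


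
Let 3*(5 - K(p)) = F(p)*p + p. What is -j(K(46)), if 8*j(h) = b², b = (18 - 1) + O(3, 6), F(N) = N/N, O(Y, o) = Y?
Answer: -50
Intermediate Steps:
F(N) = 1
K(p) = 5 - 2*p/3 (K(p) = 5 - (1*p + p)/3 = 5 - (p + p)/3 = 5 - 2*p/3)
b = 20 (b = (18 - 1) + 3 = 17 + 3 = 20)
j(h) = 50 (j(h) = (⅛)*20² = (⅛)*400 = 50)
-j(K(46)) = -1*50 = -50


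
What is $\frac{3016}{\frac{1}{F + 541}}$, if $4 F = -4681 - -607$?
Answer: $-1440140$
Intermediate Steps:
$F = - \frac{2037}{2}$ ($F = \frac{-4681 - -607}{4} = \frac{-4681 + 607}{4} = \frac{1}{4} \left(-4074\right) = - \frac{2037}{2} \approx -1018.5$)
$\frac{3016}{\frac{1}{F + 541}} = \frac{3016}{\frac{1}{- \frac{2037}{2} + 541}} = \frac{3016}{\frac{1}{- \frac{955}{2}}} = \frac{3016}{- \frac{2}{955}} = 3016 \left(- \frac{955}{2}\right) = -1440140$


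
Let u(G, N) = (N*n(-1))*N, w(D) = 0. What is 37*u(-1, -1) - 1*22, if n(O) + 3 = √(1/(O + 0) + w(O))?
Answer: -133 + 37*I ≈ -133.0 + 37.0*I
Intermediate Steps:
n(O) = -3 + √(1/O) (n(O) = -3 + √(1/(O + 0) + 0) = -3 + √(1/O + 0) = -3 + √(1/O))
u(G, N) = N²*(-3 + I) (u(G, N) = (N*(-3 + √(1/(-1))))*N = (N*(-3 + √(-1)))*N = (N*(-3 + I))*N = N²*(-3 + I))
37*u(-1, -1) - 1*22 = 37*((-1)²*(-3 + I)) - 1*22 = 37*(1*(-3 + I)) - 22 = 37*(-3 + I) - 22 = (-111 + 37*I) - 22 = -133 + 37*I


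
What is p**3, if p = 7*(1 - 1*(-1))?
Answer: 2744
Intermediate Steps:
p = 14 (p = 7*(1 + 1) = 7*2 = 14)
p**3 = 14**3 = 2744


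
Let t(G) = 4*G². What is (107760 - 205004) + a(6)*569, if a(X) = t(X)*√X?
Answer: -97244 + 81936*√6 ≈ 1.0346e+5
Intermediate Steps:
a(X) = 4*X^(5/2) (a(X) = (4*X²)*√X = 4*X^(5/2))
(107760 - 205004) + a(6)*569 = (107760 - 205004) + (4*6^(5/2))*569 = -97244 + (4*(36*√6))*569 = -97244 + (144*√6)*569 = -97244 + 81936*√6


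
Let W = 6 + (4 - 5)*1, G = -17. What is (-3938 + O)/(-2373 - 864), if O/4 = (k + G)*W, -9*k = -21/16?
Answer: 51301/38844 ≈ 1.3207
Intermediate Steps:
k = 7/48 (k = -(-7)/(3*16) = -1/9*(-21/16) = 7/48 ≈ 0.14583)
W = 5 (W = 6 - 1*1 = 6 - 1 = 5)
O = -4045/12 (O = 4*((7/48 - 17)*5) = 4*(-809/48*5) = 4*(-4045/48) = -4045/12 ≈ -337.08)
(-3938 + O)/(-2373 - 864) = (-3938 - 4045/12)/(-2373 - 864) = -51301/12/(-3237) = -51301/12*(-1/3237) = 51301/38844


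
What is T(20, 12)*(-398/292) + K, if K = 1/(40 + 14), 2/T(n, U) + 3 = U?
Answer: -1121/3942 ≈ -0.28437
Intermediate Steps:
T(n, U) = 2/(-3 + U)
K = 1/54 ≈ 0.018519
T(20, 12)*(-398/292) + K = (2/(-3 + 12))*(-398/292) + 1/54 = (2/9)*(-398*1/292) + 1/54 = (2*(⅑))*(-199/146) + 1/54 = (2/9)*(-199/146) + 1/54 = -199/657 + 1/54 = -1121/3942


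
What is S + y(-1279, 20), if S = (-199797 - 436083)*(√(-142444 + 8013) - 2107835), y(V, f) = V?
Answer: 1340330118521 - 6994680*I*√1111 ≈ 1.3403e+12 - 2.3314e+8*I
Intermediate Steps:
S = 1340330119800 - 6994680*I*√1111 (S = -635880*(√(-134431) - 2107835) = -635880*(11*I*√1111 - 2107835) = -635880*(-2107835 + 11*I*√1111) = 1340330119800 - 6994680*I*√1111 ≈ 1.3403e+12 - 2.3314e+8*I)
S + y(-1279, 20) = (1340330119800 - 6994680*I*√1111) - 1279 = 1340330118521 - 6994680*I*√1111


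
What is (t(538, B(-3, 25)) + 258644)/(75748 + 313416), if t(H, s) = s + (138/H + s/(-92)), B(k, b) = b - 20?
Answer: 6401050455/9631030672 ≈ 0.66463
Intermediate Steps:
B(k, b) = -20 + b
t(H, s) = 138/H + 91*s/92 (t(H, s) = s + (138/H + s*(-1/92)) = s + (138/H - s/92) = 138/H + 91*s/92)
(t(538, B(-3, 25)) + 258644)/(75748 + 313416) = ((138/538 + 91*(-20 + 25)/92) + 258644)/(75748 + 313416) = ((138*(1/538) + (91/92)*5) + 258644)/389164 = ((69/269 + 455/92) + 258644)*(1/389164) = (128743/24748 + 258644)*(1/389164) = (6401050455/24748)*(1/389164) = 6401050455/9631030672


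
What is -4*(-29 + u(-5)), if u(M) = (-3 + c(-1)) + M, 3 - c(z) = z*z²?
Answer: 132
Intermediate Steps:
c(z) = 3 - z³ (c(z) = 3 - z*z² = 3 - z³)
u(M) = 1 + M (u(M) = (-3 + (3 - 1*(-1)³)) + M = (-3 + (3 - 1*(-1))) + M = (-3 + (3 + 1)) + M = (-3 + 4) + M = 1 + M)
-4*(-29 + u(-5)) = -4*(-29 + (1 - 5)) = -4*(-29 - 4) = -4*(-33) = 132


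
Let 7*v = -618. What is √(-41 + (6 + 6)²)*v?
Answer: -618*√103/7 ≈ -896.00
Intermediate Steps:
v = -618/7 (v = (⅐)*(-618) = -618/7 ≈ -88.286)
√(-41 + (6 + 6)²)*v = √(-41 + (6 + 6)²)*(-618/7) = √(-41 + 12²)*(-618/7) = √(-41 + 144)*(-618/7) = √103*(-618/7) = -618*√103/7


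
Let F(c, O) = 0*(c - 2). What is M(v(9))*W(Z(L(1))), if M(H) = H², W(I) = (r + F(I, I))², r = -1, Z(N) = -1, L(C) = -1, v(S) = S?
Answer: 81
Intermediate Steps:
F(c, O) = 0 (F(c, O) = 0*(-2 + c) = 0)
W(I) = 1 (W(I) = (-1 + 0)² = (-1)² = 1)
M(v(9))*W(Z(L(1))) = 9²*1 = 81*1 = 81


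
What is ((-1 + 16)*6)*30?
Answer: 2700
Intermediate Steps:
((-1 + 16)*6)*30 = (15*6)*30 = 90*30 = 2700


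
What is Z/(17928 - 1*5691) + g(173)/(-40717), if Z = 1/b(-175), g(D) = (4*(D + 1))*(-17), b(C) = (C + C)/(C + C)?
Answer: 144828901/498253929 ≈ 0.29067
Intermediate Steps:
b(C) = 1 (b(C) = (2*C)/((2*C)) = (2*C)*(1/(2*C)) = 1)
g(D) = -68 - 68*D (g(D) = (4*(1 + D))*(-17) = (4 + 4*D)*(-17) = -68 - 68*D)
Z = 1 (Z = 1/1 = 1)
Z/(17928 - 1*5691) + g(173)/(-40717) = 1/(17928 - 1*5691) + (-68 - 68*173)/(-40717) = 1/(17928 - 5691) + (-68 - 11764)*(-1/40717) = 1/12237 - 11832*(-1/40717) = 1*(1/12237) + 11832/40717 = 1/12237 + 11832/40717 = 144828901/498253929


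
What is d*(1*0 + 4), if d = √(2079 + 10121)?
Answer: 40*√122 ≈ 441.81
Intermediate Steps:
d = 10*√122 (d = √12200 = 10*√122 ≈ 110.45)
d*(1*0 + 4) = (10*√122)*(1*0 + 4) = (10*√122)*(0 + 4) = (10*√122)*4 = 40*√122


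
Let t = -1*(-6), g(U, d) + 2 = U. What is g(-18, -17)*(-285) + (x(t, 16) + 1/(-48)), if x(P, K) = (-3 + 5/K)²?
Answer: 4383131/768 ≈ 5707.2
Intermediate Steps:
g(U, d) = -2 + U
t = 6
g(-18, -17)*(-285) + (x(t, 16) + 1/(-48)) = (-2 - 18)*(-285) + ((-5 + 3*16)²/16² + 1/(-48)) = -20*(-285) + ((-5 + 48)²/256 - 1/48) = 5700 + ((1/256)*43² - 1/48) = 5700 + ((1/256)*1849 - 1/48) = 5700 + (1849/256 - 1/48) = 5700 + 5531/768 = 4383131/768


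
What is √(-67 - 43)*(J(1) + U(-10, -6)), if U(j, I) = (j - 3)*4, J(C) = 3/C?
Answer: -49*I*√110 ≈ -513.92*I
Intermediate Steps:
U(j, I) = -12 + 4*j (U(j, I) = (-3 + j)*4 = -12 + 4*j)
√(-67 - 43)*(J(1) + U(-10, -6)) = √(-67 - 43)*(3/1 + (-12 + 4*(-10))) = √(-110)*(3*1 + (-12 - 40)) = (I*√110)*(3 - 52) = (I*√110)*(-49) = -49*I*√110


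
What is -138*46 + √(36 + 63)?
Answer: -6348 + 3*√11 ≈ -6338.0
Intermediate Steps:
-138*46 + √(36 + 63) = -6348 + √99 = -6348 + 3*√11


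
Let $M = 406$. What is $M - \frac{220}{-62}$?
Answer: $\frac{12696}{31} \approx 409.55$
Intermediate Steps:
$M - \frac{220}{-62} = 406 - \frac{220}{-62} = 406 - - \frac{110}{31} = 406 + \frac{110}{31} = \frac{12696}{31}$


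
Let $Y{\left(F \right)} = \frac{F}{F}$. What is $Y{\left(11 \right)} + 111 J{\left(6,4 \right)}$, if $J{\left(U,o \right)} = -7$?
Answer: $-776$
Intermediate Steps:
$Y{\left(F \right)} = 1$
$Y{\left(11 \right)} + 111 J{\left(6,4 \right)} = 1 + 111 \left(-7\right) = 1 - 777 = -776$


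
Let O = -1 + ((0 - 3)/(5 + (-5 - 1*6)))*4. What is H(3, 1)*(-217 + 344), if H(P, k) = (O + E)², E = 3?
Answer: 2032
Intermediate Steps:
O = 1 (O = -1 - 3/(5 + (-5 - 6))*4 = -1 - 3/(5 - 11)*4 = -1 - 3/(-6)*4 = -1 - 3*(-⅙)*4 = -1 + (½)*4 = -1 + 2 = 1)
H(P, k) = 16 (H(P, k) = (1 + 3)² = 4² = 16)
H(3, 1)*(-217 + 344) = 16*(-217 + 344) = 16*127 = 2032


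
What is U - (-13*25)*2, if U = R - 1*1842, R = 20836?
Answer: 19644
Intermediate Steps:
U = 18994 (U = 20836 - 1*1842 = 20836 - 1842 = 18994)
U - (-13*25)*2 = 18994 - (-13*25)*2 = 18994 - (-325)*2 = 18994 - 1*(-650) = 18994 + 650 = 19644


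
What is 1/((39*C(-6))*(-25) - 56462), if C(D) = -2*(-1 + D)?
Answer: -1/70112 ≈ -1.4263e-5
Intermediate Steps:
C(D) = 2 - 2*D
1/((39*C(-6))*(-25) - 56462) = 1/((39*(2 - 2*(-6)))*(-25) - 56462) = 1/((39*(2 + 12))*(-25) - 56462) = 1/((39*14)*(-25) - 56462) = 1/(546*(-25) - 56462) = 1/(-13650 - 56462) = 1/(-70112) = -1/70112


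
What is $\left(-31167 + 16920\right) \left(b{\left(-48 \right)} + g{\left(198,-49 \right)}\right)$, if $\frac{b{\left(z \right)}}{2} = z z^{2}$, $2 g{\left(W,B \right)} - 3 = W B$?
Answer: $\frac{6440598549}{2} \approx 3.2203 \cdot 10^{9}$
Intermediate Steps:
$g{\left(W,B \right)} = \frac{3}{2} + \frac{B W}{2}$ ($g{\left(W,B \right)} = \frac{3}{2} + \frac{W B}{2} = \frac{3}{2} + \frac{B W}{2}$)
$b{\left(z \right)} = 2 z^{3}$ ($b{\left(z \right)} = 2 z z^{2} = 2 z^{3}$)
$\left(-31167 + 16920\right) \left(b{\left(-48 \right)} + g{\left(198,-49 \right)}\right) = \left(-31167 + 16920\right) \left(2 \left(-48\right)^{3} + \left(\frac{3}{2} + \frac{1}{2} \left(-49\right) 198\right)\right) = - 14247 \left(2 \left(-110592\right) + \left(\frac{3}{2} - 4851\right)\right) = - 14247 \left(-221184 - \frac{9699}{2}\right) = \left(-14247\right) \left(- \frac{452067}{2}\right) = \frac{6440598549}{2}$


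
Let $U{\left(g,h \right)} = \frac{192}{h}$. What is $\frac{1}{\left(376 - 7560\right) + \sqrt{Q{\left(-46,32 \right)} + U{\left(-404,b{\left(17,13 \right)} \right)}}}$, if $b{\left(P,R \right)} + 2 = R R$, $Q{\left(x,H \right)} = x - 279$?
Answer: $- \frac{1199728}{8618900035} - \frac{i \sqrt{9031861}}{8618900035} \approx -0.0001392 - 3.4869 \cdot 10^{-7} i$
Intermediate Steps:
$Q{\left(x,H \right)} = -279 + x$
$b{\left(P,R \right)} = -2 + R^{2}$ ($b{\left(P,R \right)} = -2 + R R = -2 + R^{2}$)
$\frac{1}{\left(376 - 7560\right) + \sqrt{Q{\left(-46,32 \right)} + U{\left(-404,b{\left(17,13 \right)} \right)}}} = \frac{1}{\left(376 - 7560\right) + \sqrt{\left(-279 - 46\right) + \frac{192}{-2 + 13^{2}}}} = \frac{1}{\left(376 - 7560\right) + \sqrt{-325 + \frac{192}{-2 + 169}}} = \frac{1}{-7184 + \sqrt{-325 + \frac{192}{167}}} = \frac{1}{-7184 + \sqrt{- \frac{54083}{167}}} = \frac{1}{-7184 + \frac{i \sqrt{9031861}}{167}}$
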